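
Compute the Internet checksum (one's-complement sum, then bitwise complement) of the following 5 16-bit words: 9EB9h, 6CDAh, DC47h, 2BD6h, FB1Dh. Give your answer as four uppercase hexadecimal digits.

One's-complement addition (fold any carry out of bit 15 back into bit 0):
  0x9EB9 + 0x6CDA = 0x10B93 → wrap carry → 0x0B94
  0x0B94 + 0xDC47 = 0x0E7DB
  0xE7DB + 0x2BD6 = 0x113B1 → wrap carry → 0x13B2
  0x13B2 + 0xFB1D = 0x10ECF → wrap carry → 0x0ED0
One's-complement sum = 0x0ED0.
Checksum = ~0x0ED0 & 0xFFFF = 0xF12F.

F12F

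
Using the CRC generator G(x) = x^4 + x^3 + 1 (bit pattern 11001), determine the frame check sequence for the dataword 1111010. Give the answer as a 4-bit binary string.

1101

Append 4 zeros: 11110100000. Divide by 11001 (XOR where the leading bit is 1):
  pos 0: 11110 XOR 11001 = 00111
  pos 2: 11110 XOR 11001 = 00111
  pos 4: 11100 XOR 11001 = 00101
  pos 6: 10100 XOR 11001 = 01101
Remainder (last 4 bits) = 1101. This is the CRC / FCS.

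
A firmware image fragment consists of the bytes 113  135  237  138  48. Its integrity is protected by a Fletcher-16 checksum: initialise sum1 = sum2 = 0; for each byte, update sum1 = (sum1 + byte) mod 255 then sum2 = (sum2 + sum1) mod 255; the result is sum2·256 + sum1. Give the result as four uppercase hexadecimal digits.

Running sums (mod 255):
  after byte 0 (113): sum1=113, sum2=113
  after byte 1 (135): sum1=248, sum2=106
  after byte 2 (237): sum1=230, sum2=81
  after byte 3 (138): sum1=113, sum2=194
  after byte 4 (48): sum1=161, sum2=100
Checksum = sum2·256 + sum1 = 100·256 + 161 = 25761 = 0x64A1.

64A1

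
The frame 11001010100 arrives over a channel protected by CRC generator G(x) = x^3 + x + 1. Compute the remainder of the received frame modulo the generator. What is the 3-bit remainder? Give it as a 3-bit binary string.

Modulo-2 division of 11001010100 by 1011:
  pos 0: 1100 XOR 1011 = 0111
  pos 1: 1111 XOR 1011 = 0100
  pos 2: 1000 XOR 1011 = 0011
  pos 4: 1110 XOR 1011 = 0101
  pos 5: 1011 XOR 1011 = 0000
Remainder = 000 (zero — the frame passes the CRC check).

000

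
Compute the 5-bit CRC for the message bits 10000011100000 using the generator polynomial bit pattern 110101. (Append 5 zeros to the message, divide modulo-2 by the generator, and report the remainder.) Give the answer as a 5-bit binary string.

Append 5 zeros: 1000001110000000000. Divide by 110101 (XOR where the leading bit is 1):
  pos 0: 100000 XOR 110101 = 010101
  pos 1: 101011 XOR 110101 = 011110
  pos 2: 111101 XOR 110101 = 001000
  pos 4: 100010 XOR 110101 = 010111
  pos 5: 101110 XOR 110101 = 011011
  pos 6: 110110 XOR 110101 = 000011
  pos 10: 110000 XOR 110101 = 000101
  pos 13: 101000 XOR 110101 = 011101
Remainder (last 5 bits) = 11101. This is the CRC / FCS.

11101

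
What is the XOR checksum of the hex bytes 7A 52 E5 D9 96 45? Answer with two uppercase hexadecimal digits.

XOR the bytes together:
  start with 0x7A
  0x7A ⊕ 0x52 = 0x28
  0x28 ⊕ 0xE5 = 0xCD
  0xCD ⊕ 0xD9 = 0x14
  0x14 ⊕ 0x96 = 0x82
  0x82 ⊕ 0x45 = 0xC7

C7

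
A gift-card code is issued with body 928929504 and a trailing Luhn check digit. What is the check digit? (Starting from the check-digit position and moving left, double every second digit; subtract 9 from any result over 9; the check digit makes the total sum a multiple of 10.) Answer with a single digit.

Partial digits right→left: 4 0 5 9 2 9 8 2 9
Double every second digit counting from the check-digit position (so the 1st, 3rd, 5th, ... of the partial from the right).
  doubled (with −9 where >9): 8 1 4 7 9 → sum 29
  kept as-is: 0 9 9 2 → sum 20
Total = 29 + 20 = 49.
Check digit = (10 − (49 mod 10)) mod 10 = 1.

1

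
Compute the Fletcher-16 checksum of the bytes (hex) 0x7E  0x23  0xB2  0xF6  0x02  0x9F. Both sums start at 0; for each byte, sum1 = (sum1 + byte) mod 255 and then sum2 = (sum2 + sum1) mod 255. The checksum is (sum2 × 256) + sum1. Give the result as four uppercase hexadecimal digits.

F9EC

Running sums (mod 255):
  after byte 0 (0x7E): sum1=126, sum2=126
  after byte 1 (0x23): sum1=161, sum2=32
  after byte 2 (0xB2): sum1=84, sum2=116
  after byte 3 (0xF6): sum1=75, sum2=191
  after byte 4 (0x02): sum1=77, sum2=13
  after byte 5 (0x9F): sum1=236, sum2=249
Checksum = sum2·256 + sum1 = 249·256 + 236 = 63980 = 0xF9EC.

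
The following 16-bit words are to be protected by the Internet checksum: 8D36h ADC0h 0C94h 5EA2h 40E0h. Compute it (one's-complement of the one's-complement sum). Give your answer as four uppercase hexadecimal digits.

One's-complement addition (fold any carry out of bit 15 back into bit 0):
  0x8D36 + 0xADC0 = 0x13AF6 → wrap carry → 0x3AF7
  0x3AF7 + 0x0C94 = 0x0478B
  0x478B + 0x5EA2 = 0x0A62D
  0xA62D + 0x40E0 = 0x0E70D
One's-complement sum = 0xE70D.
Checksum = ~0xE70D & 0xFFFF = 0x18F2.

18F2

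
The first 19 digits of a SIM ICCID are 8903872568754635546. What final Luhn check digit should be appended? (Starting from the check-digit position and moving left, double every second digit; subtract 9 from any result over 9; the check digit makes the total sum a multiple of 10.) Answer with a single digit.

4

Partial digits right→left: 6 4 5 5 3 6 4 5 7 8 6 5 2 7 8 3 0 9 8
Double every second digit counting from the check-digit position (so the 1st, 3rd, 5th, ... of the partial from the right).
  doubled (with −9 where >9): 3 1 6 8 5 3 4 7 0 7 → sum 44
  kept as-is: 4 5 6 5 8 5 7 3 9 → sum 52
Total = 44 + 52 = 96.
Check digit = (10 − (96 mod 10)) mod 10 = 4.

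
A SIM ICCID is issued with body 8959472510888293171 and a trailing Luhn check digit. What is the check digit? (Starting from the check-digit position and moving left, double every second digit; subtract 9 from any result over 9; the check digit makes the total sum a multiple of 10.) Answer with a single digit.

1

Partial digits right→left: 1 7 1 3 9 2 8 8 8 0 1 5 2 7 4 9 5 9 8
Double every second digit counting from the check-digit position (so the 1st, 3rd, 5th, ... of the partial from the right).
  doubled (with −9 where >9): 2 2 9 7 7 2 4 8 1 7 → sum 49
  kept as-is: 7 3 2 8 0 5 7 9 9 → sum 50
Total = 49 + 50 = 99.
Check digit = (10 − (99 mod 10)) mod 10 = 1.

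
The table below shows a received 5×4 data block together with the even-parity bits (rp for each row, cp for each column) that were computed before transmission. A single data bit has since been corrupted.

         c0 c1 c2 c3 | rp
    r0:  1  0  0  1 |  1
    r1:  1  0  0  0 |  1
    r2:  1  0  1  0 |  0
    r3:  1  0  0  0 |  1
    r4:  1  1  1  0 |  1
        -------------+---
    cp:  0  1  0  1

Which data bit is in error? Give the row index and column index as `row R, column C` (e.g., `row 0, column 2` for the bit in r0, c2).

row 0, column 0

Recompute each row's even parity and compare to rp:
  r0: data parity 0, sent rp 1 → mismatch
  r1: data parity 1, sent rp 1 → ok
  r2: data parity 0, sent rp 0 → ok
  r3: data parity 1, sent rp 1 → ok
  r4: data parity 1, sent rp 1 → ok
Recompute each column's even parity and compare to cp:
  c0: data parity 1, sent cp 0 → mismatch
  c1: data parity 1, sent cp 1 → ok
  c2: data parity 0, sent cp 0 → ok
  c3: data parity 1, sent cp 1 → ok
Exactly one row (r0) and one column (c0) fail → the flipped bit is at their intersection.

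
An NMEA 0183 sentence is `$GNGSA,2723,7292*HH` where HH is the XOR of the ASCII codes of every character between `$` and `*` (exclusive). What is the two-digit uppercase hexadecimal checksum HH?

XOR the ASCII codes of the payload characters:
  'G' = 0x47 → acc = 0x47
  'N' = 0x4E → acc = 0x09
  'G' = 0x47 → acc = 0x4E
  'S' = 0x53 → acc = 0x1D
  'A' = 0x41 → acc = 0x5C
  ',' = 0x2C → acc = 0x70
  '2' = 0x32 → acc = 0x42
  '7' = 0x37 → acc = 0x75
  '2' = 0x32 → acc = 0x47
  '3' = 0x33 → acc = 0x74
  ',' = 0x2C → acc = 0x58
  '7' = 0x37 → acc = 0x6F
  '2' = 0x32 → acc = 0x5D
  '9' = 0x39 → acc = 0x64
  '2' = 0x32 → acc = 0x56
Checksum = 0x56.

56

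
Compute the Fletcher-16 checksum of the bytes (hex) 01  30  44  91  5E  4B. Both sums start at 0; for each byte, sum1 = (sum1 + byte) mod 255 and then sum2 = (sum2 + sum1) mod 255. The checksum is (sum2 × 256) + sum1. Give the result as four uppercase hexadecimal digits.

C4B0

Running sums (mod 255):
  after byte 0 (01): sum1=1, sum2=1
  after byte 1 (30): sum1=49, sum2=50
  after byte 2 (44): sum1=117, sum2=167
  after byte 3 (91): sum1=7, sum2=174
  after byte 4 (5E): sum1=101, sum2=20
  after byte 5 (4B): sum1=176, sum2=196
Checksum = sum2·256 + sum1 = 196·256 + 176 = 50352 = 0xC4B0.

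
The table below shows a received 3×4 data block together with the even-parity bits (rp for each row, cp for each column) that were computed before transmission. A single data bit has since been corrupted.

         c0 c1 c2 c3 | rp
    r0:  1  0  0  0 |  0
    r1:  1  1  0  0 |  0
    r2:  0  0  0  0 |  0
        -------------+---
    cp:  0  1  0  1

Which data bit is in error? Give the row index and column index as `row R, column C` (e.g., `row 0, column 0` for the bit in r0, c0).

row 0, column 3

Recompute each row's even parity and compare to rp:
  r0: data parity 1, sent rp 0 → mismatch
  r1: data parity 0, sent rp 0 → ok
  r2: data parity 0, sent rp 0 → ok
Recompute each column's even parity and compare to cp:
  c0: data parity 0, sent cp 0 → ok
  c1: data parity 1, sent cp 1 → ok
  c2: data parity 0, sent cp 0 → ok
  c3: data parity 0, sent cp 1 → mismatch
Exactly one row (r0) and one column (c3) fail → the flipped bit is at their intersection.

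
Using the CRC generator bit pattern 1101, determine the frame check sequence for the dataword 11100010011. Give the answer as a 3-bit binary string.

001

Append 3 zeros: 11100010011000. Divide by 1101 (XOR where the leading bit is 1):
  pos 0: 1110 XOR 1101 = 0011
  pos 2: 1100 XOR 1101 = 0001
  pos 5: 1100 XOR 1101 = 0001
  pos 8: 1110 XOR 1101 = 0011
  pos 10: 1100 XOR 1101 = 0001
Remainder (last 3 bits) = 001. This is the CRC / FCS.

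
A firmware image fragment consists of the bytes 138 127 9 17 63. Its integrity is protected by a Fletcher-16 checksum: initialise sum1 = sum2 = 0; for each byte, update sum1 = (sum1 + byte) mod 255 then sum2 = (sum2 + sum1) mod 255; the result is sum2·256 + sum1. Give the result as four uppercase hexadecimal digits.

2F63

Running sums (mod 255):
  after byte 0 (138): sum1=138, sum2=138
  after byte 1 (127): sum1=10, sum2=148
  after byte 2 (9): sum1=19, sum2=167
  after byte 3 (17): sum1=36, sum2=203
  after byte 4 (63): sum1=99, sum2=47
Checksum = sum2·256 + sum1 = 47·256 + 99 = 12131 = 0x2F63.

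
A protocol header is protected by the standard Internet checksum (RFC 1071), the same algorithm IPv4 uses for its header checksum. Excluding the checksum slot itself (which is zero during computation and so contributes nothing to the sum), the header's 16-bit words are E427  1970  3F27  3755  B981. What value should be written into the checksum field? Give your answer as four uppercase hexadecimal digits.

One's-complement addition (fold any carry out of bit 15 back into bit 0):
  0xE427 + 0x1970 = 0x0FD97
  0xFD97 + 0x3F27 = 0x13CBE → wrap carry → 0x3CBF
  0x3CBF + 0x3755 = 0x07414
  0x7414 + 0xB981 = 0x12D95 → wrap carry → 0x2D96
One's-complement sum = 0x2D96.
Checksum = ~0x2D96 & 0xFFFF = 0xD269.

D269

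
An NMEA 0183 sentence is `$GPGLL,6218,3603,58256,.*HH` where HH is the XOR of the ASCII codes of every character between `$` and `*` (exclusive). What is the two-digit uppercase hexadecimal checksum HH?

49

XOR the ASCII codes of the payload characters:
  'G' = 0x47 → acc = 0x47
  'P' = 0x50 → acc = 0x17
  'G' = 0x47 → acc = 0x50
  'L' = 0x4C → acc = 0x1C
  'L' = 0x4C → acc = 0x50
  ',' = 0x2C → acc = 0x7C
  '6' = 0x36 → acc = 0x4A
  '2' = 0x32 → acc = 0x78
  '1' = 0x31 → acc = 0x49
  '8' = 0x38 → acc = 0x71
  ',' = 0x2C → acc = 0x5D
  '3' = 0x33 → acc = 0x6E
  '6' = 0x36 → acc = 0x58
  '0' = 0x30 → acc = 0x68
  '3' = 0x33 → acc = 0x5B
  ',' = 0x2C → acc = 0x77
  '5' = 0x35 → acc = 0x42
  '8' = 0x38 → acc = 0x7A
  '2' = 0x32 → acc = 0x48
  '5' = 0x35 → acc = 0x7D
  '6' = 0x36 → acc = 0x4B
  ',' = 0x2C → acc = 0x67
  '.' = 0x2E → acc = 0x49
Checksum = 0x49.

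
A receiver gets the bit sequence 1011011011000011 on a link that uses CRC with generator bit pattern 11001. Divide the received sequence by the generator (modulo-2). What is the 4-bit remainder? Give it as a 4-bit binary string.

0000

Modulo-2 division of 1011011011000011 by 11001:
  pos 0: 10110 XOR 11001 = 01111
  pos 1: 11111 XOR 11001 = 00110
  pos 3: 11010 XOR 11001 = 00011
  pos 6: 11110 XOR 11001 = 00111
  pos 8: 11100 XOR 11001 = 00101
  pos 10: 10101 XOR 11001 = 01100
  pos 11: 11001 XOR 11001 = 00000
Remainder = 0000 (zero — the frame passes the CRC check).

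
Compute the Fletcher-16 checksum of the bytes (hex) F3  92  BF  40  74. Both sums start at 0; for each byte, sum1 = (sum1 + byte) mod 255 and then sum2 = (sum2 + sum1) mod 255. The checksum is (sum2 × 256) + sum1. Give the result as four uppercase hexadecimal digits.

Running sums (mod 255):
  after byte 0 (F3): sum1=243, sum2=243
  after byte 1 (92): sum1=134, sum2=122
  after byte 2 (BF): sum1=70, sum2=192
  after byte 3 (40): sum1=134, sum2=71
  after byte 4 (74): sum1=250, sum2=66
Checksum = sum2·256 + sum1 = 66·256 + 250 = 17146 = 0x42FA.

42FA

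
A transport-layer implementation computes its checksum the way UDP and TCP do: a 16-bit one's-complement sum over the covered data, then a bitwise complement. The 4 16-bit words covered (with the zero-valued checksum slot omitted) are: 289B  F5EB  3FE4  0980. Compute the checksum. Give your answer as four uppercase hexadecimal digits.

9814

One's-complement addition (fold any carry out of bit 15 back into bit 0):
  0x289B + 0xF5EB = 0x11E86 → wrap carry → 0x1E87
  0x1E87 + 0x3FE4 = 0x05E6B
  0x5E6B + 0x0980 = 0x067EB
One's-complement sum = 0x67EB.
Checksum = ~0x67EB & 0xFFFF = 0x9814.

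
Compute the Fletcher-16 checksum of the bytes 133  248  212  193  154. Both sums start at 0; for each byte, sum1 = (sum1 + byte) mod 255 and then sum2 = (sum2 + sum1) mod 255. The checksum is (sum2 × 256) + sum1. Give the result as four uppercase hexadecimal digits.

1CAF

Running sums (mod 255):
  after byte 0 (133): sum1=133, sum2=133
  after byte 1 (248): sum1=126, sum2=4
  after byte 2 (212): sum1=83, sum2=87
  after byte 3 (193): sum1=21, sum2=108
  after byte 4 (154): sum1=175, sum2=28
Checksum = sum2·256 + sum1 = 28·256 + 175 = 7343 = 0x1CAF.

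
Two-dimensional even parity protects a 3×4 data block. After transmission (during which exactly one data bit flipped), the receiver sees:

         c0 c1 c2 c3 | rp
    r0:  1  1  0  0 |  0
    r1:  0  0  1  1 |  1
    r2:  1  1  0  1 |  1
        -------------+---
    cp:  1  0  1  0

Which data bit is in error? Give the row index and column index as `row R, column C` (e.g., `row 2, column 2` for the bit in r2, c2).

row 1, column 0

Recompute each row's even parity and compare to rp:
  r0: data parity 0, sent rp 0 → ok
  r1: data parity 0, sent rp 1 → mismatch
  r2: data parity 1, sent rp 1 → ok
Recompute each column's even parity and compare to cp:
  c0: data parity 0, sent cp 1 → mismatch
  c1: data parity 0, sent cp 0 → ok
  c2: data parity 1, sent cp 1 → ok
  c3: data parity 0, sent cp 0 → ok
Exactly one row (r1) and one column (c0) fail → the flipped bit is at their intersection.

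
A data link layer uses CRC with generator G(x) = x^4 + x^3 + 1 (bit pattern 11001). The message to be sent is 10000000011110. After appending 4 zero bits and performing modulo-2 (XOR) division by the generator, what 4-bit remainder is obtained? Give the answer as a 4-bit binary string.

1001

Append 4 zeros: 100000000111100000. Divide by 11001 (XOR where the leading bit is 1):
  pos 0: 10000 XOR 11001 = 01001
  pos 1: 10010 XOR 11001 = 01011
  pos 2: 10110 XOR 11001 = 01111
  pos 3: 11110 XOR 11001 = 00111
  pos 5: 11101 XOR 11001 = 00100
  pos 7: 10011 XOR 11001 = 01010
  pos 8: 10101 XOR 11001 = 01100
  pos 9: 11000 XOR 11001 = 00001
  pos 13: 10000 XOR 11001 = 01001
Remainder (last 4 bits) = 1001. This is the CRC / FCS.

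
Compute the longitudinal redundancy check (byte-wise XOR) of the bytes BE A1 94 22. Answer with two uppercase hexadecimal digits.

A9

XOR the bytes together:
  start with 0xBE
  0xBE ⊕ 0xA1 = 0x1F
  0x1F ⊕ 0x94 = 0x8B
  0x8B ⊕ 0x22 = 0xA9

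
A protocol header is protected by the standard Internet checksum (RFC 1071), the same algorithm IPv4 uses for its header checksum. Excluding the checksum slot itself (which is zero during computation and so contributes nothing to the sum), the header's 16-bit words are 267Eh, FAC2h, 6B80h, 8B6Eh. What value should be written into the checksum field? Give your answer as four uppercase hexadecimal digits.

One's-complement addition (fold any carry out of bit 15 back into bit 0):
  0x267E + 0xFAC2 = 0x12140 → wrap carry → 0x2141
  0x2141 + 0x6B80 = 0x08CC1
  0x8CC1 + 0x8B6E = 0x1182F → wrap carry → 0x1830
One's-complement sum = 0x1830.
Checksum = ~0x1830 & 0xFFFF = 0xE7CF.

E7CF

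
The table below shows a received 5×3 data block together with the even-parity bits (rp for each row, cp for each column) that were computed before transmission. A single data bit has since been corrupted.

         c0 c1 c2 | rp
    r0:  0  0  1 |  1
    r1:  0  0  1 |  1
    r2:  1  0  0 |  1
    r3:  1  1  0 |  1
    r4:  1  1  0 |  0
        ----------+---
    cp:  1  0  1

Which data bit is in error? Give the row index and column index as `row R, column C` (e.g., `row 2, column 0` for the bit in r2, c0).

row 3, column 2

Recompute each row's even parity and compare to rp:
  r0: data parity 1, sent rp 1 → ok
  r1: data parity 1, sent rp 1 → ok
  r2: data parity 1, sent rp 1 → ok
  r3: data parity 0, sent rp 1 → mismatch
  r4: data parity 0, sent rp 0 → ok
Recompute each column's even parity and compare to cp:
  c0: data parity 1, sent cp 1 → ok
  c1: data parity 0, sent cp 0 → ok
  c2: data parity 0, sent cp 1 → mismatch
Exactly one row (r3) and one column (c2) fail → the flipped bit is at their intersection.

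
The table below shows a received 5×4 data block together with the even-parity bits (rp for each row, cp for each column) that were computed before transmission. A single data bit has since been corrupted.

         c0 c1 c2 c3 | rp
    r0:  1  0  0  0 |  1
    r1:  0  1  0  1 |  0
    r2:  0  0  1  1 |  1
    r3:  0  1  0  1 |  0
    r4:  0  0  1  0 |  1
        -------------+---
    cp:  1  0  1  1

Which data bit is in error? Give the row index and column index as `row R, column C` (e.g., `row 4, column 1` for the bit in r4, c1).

row 2, column 2

Recompute each row's even parity and compare to rp:
  r0: data parity 1, sent rp 1 → ok
  r1: data parity 0, sent rp 0 → ok
  r2: data parity 0, sent rp 1 → mismatch
  r3: data parity 0, sent rp 0 → ok
  r4: data parity 1, sent rp 1 → ok
Recompute each column's even parity and compare to cp:
  c0: data parity 1, sent cp 1 → ok
  c1: data parity 0, sent cp 0 → ok
  c2: data parity 0, sent cp 1 → mismatch
  c3: data parity 1, sent cp 1 → ok
Exactly one row (r2) and one column (c2) fail → the flipped bit is at their intersection.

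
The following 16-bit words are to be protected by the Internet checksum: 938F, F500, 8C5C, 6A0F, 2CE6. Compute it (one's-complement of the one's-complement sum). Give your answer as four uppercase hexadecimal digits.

541D

One's-complement addition (fold any carry out of bit 15 back into bit 0):
  0x938F + 0xF500 = 0x1888F → wrap carry → 0x8890
  0x8890 + 0x8C5C = 0x114EC → wrap carry → 0x14ED
  0x14ED + 0x6A0F = 0x07EFC
  0x7EFC + 0x2CE6 = 0x0ABE2
One's-complement sum = 0xABE2.
Checksum = ~0xABE2 & 0xFFFF = 0x541D.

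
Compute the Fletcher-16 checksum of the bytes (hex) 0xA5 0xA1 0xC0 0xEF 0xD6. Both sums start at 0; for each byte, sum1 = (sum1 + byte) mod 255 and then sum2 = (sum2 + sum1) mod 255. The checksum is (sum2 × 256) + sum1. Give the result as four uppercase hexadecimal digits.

Running sums (mod 255):
  after byte 0 (0xA5): sum1=165, sum2=165
  after byte 1 (0xA1): sum1=71, sum2=236
  after byte 2 (0xC0): sum1=8, sum2=244
  after byte 3 (0xEF): sum1=247, sum2=236
  after byte 4 (0xD6): sum1=206, sum2=187
Checksum = sum2·256 + sum1 = 187·256 + 206 = 48078 = 0xBBCE.

BBCE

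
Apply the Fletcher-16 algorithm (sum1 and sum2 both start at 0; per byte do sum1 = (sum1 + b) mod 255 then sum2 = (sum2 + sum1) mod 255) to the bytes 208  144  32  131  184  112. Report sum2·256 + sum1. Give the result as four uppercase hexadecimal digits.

A42E

Running sums (mod 255):
  after byte 0 (208): sum1=208, sum2=208
  after byte 1 (144): sum1=97, sum2=50
  after byte 2 (32): sum1=129, sum2=179
  after byte 3 (131): sum1=5, sum2=184
  after byte 4 (184): sum1=189, sum2=118
  after byte 5 (112): sum1=46, sum2=164
Checksum = sum2·256 + sum1 = 164·256 + 46 = 42030 = 0xA42E.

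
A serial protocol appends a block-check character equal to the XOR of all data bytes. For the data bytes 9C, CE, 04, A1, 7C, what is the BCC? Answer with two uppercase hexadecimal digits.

XOR the bytes together:
  start with 0x9C
  0x9C ⊕ 0xCE = 0x52
  0x52 ⊕ 0x04 = 0x56
  0x56 ⊕ 0xA1 = 0xF7
  0xF7 ⊕ 0x7C = 0x8B

8B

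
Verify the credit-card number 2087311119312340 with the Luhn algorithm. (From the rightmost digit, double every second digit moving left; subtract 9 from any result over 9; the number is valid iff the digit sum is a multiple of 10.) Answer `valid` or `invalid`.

From the right, keep odd positions and double even positions (subtract 9 from any doubled value over 9):
  doubled (positions 2,4,...): 8 4 6 2 2 6 7 4 → sum 39
  kept (positions 1,3,...): 0 3 1 9 1 1 7 0 → sum 22
Total = 61.
61 mod 10 = 1, so the number is invalid.

invalid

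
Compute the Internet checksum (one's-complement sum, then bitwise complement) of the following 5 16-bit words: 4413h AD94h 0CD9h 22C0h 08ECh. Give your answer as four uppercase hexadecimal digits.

One's-complement addition (fold any carry out of bit 15 back into bit 0):
  0x4413 + 0xAD94 = 0x0F1A7
  0xF1A7 + 0x0CD9 = 0x0FE80
  0xFE80 + 0x22C0 = 0x12140 → wrap carry → 0x2141
  0x2141 + 0x08EC = 0x02A2D
One's-complement sum = 0x2A2D.
Checksum = ~0x2A2D & 0xFFFF = 0xD5D2.

D5D2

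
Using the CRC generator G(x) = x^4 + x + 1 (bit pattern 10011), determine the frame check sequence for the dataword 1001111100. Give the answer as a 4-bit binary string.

Append 4 zeros: 10011111000000. Divide by 10011 (XOR where the leading bit is 1):
  pos 0: 10011 XOR 10011 = 00000
  pos 5: 11100 XOR 10011 = 01111
  pos 6: 11110 XOR 10011 = 01101
  pos 7: 11010 XOR 10011 = 01001
  pos 8: 10010 XOR 10011 = 00001
Remainder (last 4 bits) = 0010. This is the CRC / FCS.

0010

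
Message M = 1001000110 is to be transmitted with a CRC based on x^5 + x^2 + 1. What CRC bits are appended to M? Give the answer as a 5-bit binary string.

Append 5 zeros: 100100011000000. Divide by 100101 (XOR where the leading bit is 1):
  pos 0: 100100 XOR 100101 = 000001
  pos 5: 101100 XOR 100101 = 001001
  pos 7: 100100 XOR 100101 = 000001
Remainder (last 5 bits) = 00100. This is the CRC / FCS.

00100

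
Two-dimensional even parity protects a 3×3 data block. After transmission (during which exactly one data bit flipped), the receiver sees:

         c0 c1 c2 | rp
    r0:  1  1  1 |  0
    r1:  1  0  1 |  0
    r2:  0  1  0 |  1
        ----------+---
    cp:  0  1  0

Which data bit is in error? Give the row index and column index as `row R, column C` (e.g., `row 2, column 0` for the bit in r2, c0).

row 0, column 1

Recompute each row's even parity and compare to rp:
  r0: data parity 1, sent rp 0 → mismatch
  r1: data parity 0, sent rp 0 → ok
  r2: data parity 1, sent rp 1 → ok
Recompute each column's even parity and compare to cp:
  c0: data parity 0, sent cp 0 → ok
  c1: data parity 0, sent cp 1 → mismatch
  c2: data parity 0, sent cp 0 → ok
Exactly one row (r0) and one column (c1) fail → the flipped bit is at their intersection.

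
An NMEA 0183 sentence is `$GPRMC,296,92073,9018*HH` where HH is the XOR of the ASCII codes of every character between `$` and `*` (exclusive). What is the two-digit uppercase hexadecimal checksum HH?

XOR the ASCII codes of the payload characters:
  'G' = 0x47 → acc = 0x47
  'P' = 0x50 → acc = 0x17
  'R' = 0x52 → acc = 0x45
  'M' = 0x4D → acc = 0x08
  'C' = 0x43 → acc = 0x4B
  ',' = 0x2C → acc = 0x67
  '2' = 0x32 → acc = 0x55
  '9' = 0x39 → acc = 0x6C
  '6' = 0x36 → acc = 0x5A
  ',' = 0x2C → acc = 0x76
  '9' = 0x39 → acc = 0x4F
  '2' = 0x32 → acc = 0x7D
  '0' = 0x30 → acc = 0x4D
  '7' = 0x37 → acc = 0x7A
  '3' = 0x33 → acc = 0x49
  ',' = 0x2C → acc = 0x65
  '9' = 0x39 → acc = 0x5C
  '0' = 0x30 → acc = 0x6C
  '1' = 0x31 → acc = 0x5D
  '8' = 0x38 → acc = 0x65
Checksum = 0x65.

65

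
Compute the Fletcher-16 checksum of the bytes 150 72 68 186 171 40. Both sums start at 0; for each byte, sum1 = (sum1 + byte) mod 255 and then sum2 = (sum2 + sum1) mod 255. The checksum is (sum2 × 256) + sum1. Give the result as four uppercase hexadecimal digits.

B1B1

Running sums (mod 255):
  after byte 0 (150): sum1=150, sum2=150
  after byte 1 (72): sum1=222, sum2=117
  after byte 2 (68): sum1=35, sum2=152
  after byte 3 (186): sum1=221, sum2=118
  after byte 4 (171): sum1=137, sum2=0
  after byte 5 (40): sum1=177, sum2=177
Checksum = sum2·256 + sum1 = 177·256 + 177 = 45489 = 0xB1B1.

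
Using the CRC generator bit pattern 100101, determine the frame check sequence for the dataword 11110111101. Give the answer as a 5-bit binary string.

Append 5 zeros: 1111011110100000. Divide by 100101 (XOR where the leading bit is 1):
  pos 0: 111101 XOR 100101 = 011000
  pos 1: 110001 XOR 100101 = 010100
  pos 2: 101001 XOR 100101 = 001100
  pos 4: 110010 XOR 100101 = 010111
  pos 5: 101111 XOR 100101 = 001010
  pos 7: 101000 XOR 100101 = 001101
  pos 9: 110100 XOR 100101 = 010001
  pos 10: 100010 XOR 100101 = 000111
Remainder (last 5 bits) = 00111. This is the CRC / FCS.

00111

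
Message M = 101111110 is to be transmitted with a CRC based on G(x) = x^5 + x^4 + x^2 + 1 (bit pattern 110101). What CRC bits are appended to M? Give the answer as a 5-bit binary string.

Append 5 zeros: 10111111000000. Divide by 110101 (XOR where the leading bit is 1):
  pos 0: 101111 XOR 110101 = 011010
  pos 1: 110101 XOR 110101 = 000000
  pos 7: 100000 XOR 110101 = 010101
  pos 8: 101010 XOR 110101 = 011111
Remainder (last 5 bits) = 11111. This is the CRC / FCS.

11111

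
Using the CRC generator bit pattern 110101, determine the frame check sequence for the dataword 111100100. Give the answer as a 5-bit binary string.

Append 5 zeros: 11110010000000. Divide by 110101 (XOR where the leading bit is 1):
  pos 0: 111100 XOR 110101 = 001001
  pos 2: 100110 XOR 110101 = 010011
  pos 3: 100110 XOR 110101 = 010011
  pos 4: 100110 XOR 110101 = 010011
  pos 5: 100110 XOR 110101 = 010011
  pos 6: 100110 XOR 110101 = 010011
  pos 7: 100110 XOR 110101 = 010011
  pos 8: 100110 XOR 110101 = 010011
Remainder (last 5 bits) = 10011. This is the CRC / FCS.

10011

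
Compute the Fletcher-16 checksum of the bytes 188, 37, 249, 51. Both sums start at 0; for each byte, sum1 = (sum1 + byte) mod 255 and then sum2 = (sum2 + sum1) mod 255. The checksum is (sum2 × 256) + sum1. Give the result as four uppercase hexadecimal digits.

890F

Running sums (mod 255):
  after byte 0 (188): sum1=188, sum2=188
  after byte 1 (37): sum1=225, sum2=158
  after byte 2 (249): sum1=219, sum2=122
  after byte 3 (51): sum1=15, sum2=137
Checksum = sum2·256 + sum1 = 137·256 + 15 = 35087 = 0x890F.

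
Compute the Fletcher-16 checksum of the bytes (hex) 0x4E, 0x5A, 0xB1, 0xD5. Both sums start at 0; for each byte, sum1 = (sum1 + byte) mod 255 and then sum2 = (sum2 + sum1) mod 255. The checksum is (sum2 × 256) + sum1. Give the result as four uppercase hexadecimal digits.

Running sums (mod 255):
  after byte 0 (0x4E): sum1=78, sum2=78
  after byte 1 (0x5A): sum1=168, sum2=246
  after byte 2 (0xB1): sum1=90, sum2=81
  after byte 3 (0xD5): sum1=48, sum2=129
Checksum = sum2·256 + sum1 = 129·256 + 48 = 33072 = 0x8130.

8130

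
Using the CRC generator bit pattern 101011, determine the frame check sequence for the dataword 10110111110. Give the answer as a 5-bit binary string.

Append 5 zeros: 1011011111000000. Divide by 101011 (XOR where the leading bit is 1):
  pos 0: 101101 XOR 101011 = 000110
  pos 3: 110111 XOR 101011 = 011100
  pos 4: 111001 XOR 101011 = 010010
  pos 5: 100100 XOR 101011 = 001111
  pos 7: 111100 XOR 101011 = 010111
  pos 8: 101110 XOR 101011 = 000101
Remainder (last 5 bits) = 10100. This is the CRC / FCS.

10100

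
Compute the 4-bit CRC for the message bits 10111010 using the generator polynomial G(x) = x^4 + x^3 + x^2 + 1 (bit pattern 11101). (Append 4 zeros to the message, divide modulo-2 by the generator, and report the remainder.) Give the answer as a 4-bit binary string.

1101

Append 4 zeros: 101110100000. Divide by 11101 (XOR where the leading bit is 1):
  pos 0: 10111 XOR 11101 = 01010
  pos 1: 10100 XOR 11101 = 01001
  pos 2: 10011 XOR 11101 = 01110
  pos 3: 11100 XOR 11101 = 00001
  pos 7: 10000 XOR 11101 = 01101
Remainder (last 4 bits) = 1101. This is the CRC / FCS.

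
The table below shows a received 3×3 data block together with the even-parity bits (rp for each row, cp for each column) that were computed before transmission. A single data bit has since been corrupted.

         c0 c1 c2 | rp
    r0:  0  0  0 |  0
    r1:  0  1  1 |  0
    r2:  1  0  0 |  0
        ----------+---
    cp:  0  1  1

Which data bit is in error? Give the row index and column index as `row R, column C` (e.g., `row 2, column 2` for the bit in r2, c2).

Recompute each row's even parity and compare to rp:
  r0: data parity 0, sent rp 0 → ok
  r1: data parity 0, sent rp 0 → ok
  r2: data parity 1, sent rp 0 → mismatch
Recompute each column's even parity and compare to cp:
  c0: data parity 1, sent cp 0 → mismatch
  c1: data parity 1, sent cp 1 → ok
  c2: data parity 1, sent cp 1 → ok
Exactly one row (r2) and one column (c0) fail → the flipped bit is at their intersection.

row 2, column 0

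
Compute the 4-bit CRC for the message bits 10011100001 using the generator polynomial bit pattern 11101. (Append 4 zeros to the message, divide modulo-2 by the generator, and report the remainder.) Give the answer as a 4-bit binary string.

Append 4 zeros: 100111000010000. Divide by 11101 (XOR where the leading bit is 1):
  pos 0: 10011 XOR 11101 = 01110
  pos 1: 11101 XOR 11101 = 00000
  pos 10: 10000 XOR 11101 = 01101
Remainder (last 4 bits) = 1101. This is the CRC / FCS.

1101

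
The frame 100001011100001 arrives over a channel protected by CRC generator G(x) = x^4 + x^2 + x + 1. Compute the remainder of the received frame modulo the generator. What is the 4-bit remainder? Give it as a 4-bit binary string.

Modulo-2 division of 100001011100001 by 10111:
  pos 0: 10000 XOR 10111 = 00111
  pos 2: 11110 XOR 10111 = 01001
  pos 3: 10011 XOR 10111 = 00100
  pos 5: 10011 XOR 10111 = 00100
  pos 7: 10000 XOR 10111 = 00111
  pos 9: 11100 XOR 10111 = 01011
  pos 10: 10111 XOR 10111 = 00000
Remainder = 0000 (zero — the frame passes the CRC check).

0000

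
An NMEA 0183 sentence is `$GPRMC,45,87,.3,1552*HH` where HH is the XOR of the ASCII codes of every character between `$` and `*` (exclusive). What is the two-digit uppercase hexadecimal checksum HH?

5B

XOR the ASCII codes of the payload characters:
  'G' = 0x47 → acc = 0x47
  'P' = 0x50 → acc = 0x17
  'R' = 0x52 → acc = 0x45
  'M' = 0x4D → acc = 0x08
  'C' = 0x43 → acc = 0x4B
  ',' = 0x2C → acc = 0x67
  '4' = 0x34 → acc = 0x53
  '5' = 0x35 → acc = 0x66
  ',' = 0x2C → acc = 0x4A
  '8' = 0x38 → acc = 0x72
  '7' = 0x37 → acc = 0x45
  ',' = 0x2C → acc = 0x69
  '.' = 0x2E → acc = 0x47
  '3' = 0x33 → acc = 0x74
  ',' = 0x2C → acc = 0x58
  '1' = 0x31 → acc = 0x69
  '5' = 0x35 → acc = 0x5C
  '5' = 0x35 → acc = 0x69
  '2' = 0x32 → acc = 0x5B
Checksum = 0x5B.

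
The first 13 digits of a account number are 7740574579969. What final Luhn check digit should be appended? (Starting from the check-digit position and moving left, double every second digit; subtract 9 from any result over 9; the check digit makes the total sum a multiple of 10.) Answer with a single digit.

Partial digits right→left: 9 6 9 9 7 5 4 7 5 0 4 7 7
Double every second digit counting from the check-digit position (so the 1st, 3rd, 5th, ... of the partial from the right).
  doubled (with −9 where >9): 9 9 5 8 1 8 5 → sum 45
  kept as-is: 6 9 5 7 0 7 → sum 34
Total = 45 + 34 = 79.
Check digit = (10 − (79 mod 10)) mod 10 = 1.

1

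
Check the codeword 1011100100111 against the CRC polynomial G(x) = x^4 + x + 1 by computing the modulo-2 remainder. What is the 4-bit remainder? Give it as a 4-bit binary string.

Modulo-2 division of 1011100100111 by 10011:
  pos 0: 10111 XOR 10011 = 00100
  pos 2: 10000 XOR 10011 = 00011
  pos 5: 11100 XOR 10011 = 01111
  pos 6: 11111 XOR 10011 = 01100
  pos 7: 11001 XOR 10011 = 01010
  pos 8: 10101 XOR 10011 = 00110
Remainder = 0110 (nonzero — an error is detected).

0110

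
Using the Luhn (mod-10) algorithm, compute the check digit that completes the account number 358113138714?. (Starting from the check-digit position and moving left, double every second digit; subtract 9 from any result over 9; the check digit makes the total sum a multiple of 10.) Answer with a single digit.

0

Partial digits right→left: 4 1 7 8 3 1 3 1 1 8 5 3
Double every second digit counting from the check-digit position (so the 1st, 3rd, 5th, ... of the partial from the right).
  doubled (with −9 where >9): 8 5 6 6 2 1 → sum 28
  kept as-is: 1 8 1 1 8 3 → sum 22
Total = 28 + 22 = 50.
Check digit = (10 − (50 mod 10)) mod 10 = 0.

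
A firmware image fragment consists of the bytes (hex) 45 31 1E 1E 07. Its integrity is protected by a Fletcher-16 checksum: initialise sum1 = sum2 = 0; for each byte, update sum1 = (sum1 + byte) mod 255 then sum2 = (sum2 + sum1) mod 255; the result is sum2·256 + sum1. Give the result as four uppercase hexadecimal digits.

BCB9

Running sums (mod 255):
  after byte 0 (45): sum1=69, sum2=69
  after byte 1 (31): sum1=118, sum2=187
  after byte 2 (1E): sum1=148, sum2=80
  after byte 3 (1E): sum1=178, sum2=3
  after byte 4 (07): sum1=185, sum2=188
Checksum = sum2·256 + sum1 = 188·256 + 185 = 48313 = 0xBCB9.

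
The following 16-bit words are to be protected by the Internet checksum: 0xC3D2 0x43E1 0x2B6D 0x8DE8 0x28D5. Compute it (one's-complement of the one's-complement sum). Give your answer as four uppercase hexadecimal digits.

One's-complement addition (fold any carry out of bit 15 back into bit 0):
  0xC3D2 + 0x43E1 = 0x107B3 → wrap carry → 0x07B4
  0x07B4 + 0x2B6D = 0x03321
  0x3321 + 0x8DE8 = 0x0C109
  0xC109 + 0x28D5 = 0x0E9DE
One's-complement sum = 0xE9DE.
Checksum = ~0xE9DE & 0xFFFF = 0x1621.

1621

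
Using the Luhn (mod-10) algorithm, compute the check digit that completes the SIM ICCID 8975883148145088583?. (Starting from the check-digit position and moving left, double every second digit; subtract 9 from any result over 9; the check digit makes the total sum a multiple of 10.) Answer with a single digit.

9

Partial digits right→left: 3 8 5 8 8 0 5 4 1 8 4 1 3 8 8 5 7 9 8
Double every second digit counting from the check-digit position (so the 1st, 3rd, 5th, ... of the partial from the right).
  doubled (with −9 where >9): 6 1 7 1 2 8 6 7 5 7 → sum 50
  kept as-is: 8 8 0 4 8 1 8 5 9 → sum 51
Total = 50 + 51 = 101.
Check digit = (10 − (101 mod 10)) mod 10 = 9.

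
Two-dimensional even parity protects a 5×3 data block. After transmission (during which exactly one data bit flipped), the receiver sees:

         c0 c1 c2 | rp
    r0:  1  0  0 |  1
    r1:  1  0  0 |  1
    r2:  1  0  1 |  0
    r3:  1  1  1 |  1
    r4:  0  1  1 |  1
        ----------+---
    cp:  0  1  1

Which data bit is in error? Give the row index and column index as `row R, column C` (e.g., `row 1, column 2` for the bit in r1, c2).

Recompute each row's even parity and compare to rp:
  r0: data parity 1, sent rp 1 → ok
  r1: data parity 1, sent rp 1 → ok
  r2: data parity 0, sent rp 0 → ok
  r3: data parity 1, sent rp 1 → ok
  r4: data parity 0, sent rp 1 → mismatch
Recompute each column's even parity and compare to cp:
  c0: data parity 0, sent cp 0 → ok
  c1: data parity 0, sent cp 1 → mismatch
  c2: data parity 1, sent cp 1 → ok
Exactly one row (r4) and one column (c1) fail → the flipped bit is at their intersection.

row 4, column 1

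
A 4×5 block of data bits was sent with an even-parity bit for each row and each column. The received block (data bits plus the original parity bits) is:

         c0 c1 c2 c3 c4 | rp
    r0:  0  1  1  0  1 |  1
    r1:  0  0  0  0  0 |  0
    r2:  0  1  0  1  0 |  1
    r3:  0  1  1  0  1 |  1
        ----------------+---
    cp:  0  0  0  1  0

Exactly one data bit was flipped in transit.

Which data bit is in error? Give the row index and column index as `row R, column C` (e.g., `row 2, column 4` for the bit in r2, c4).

row 2, column 1

Recompute each row's even parity and compare to rp:
  r0: data parity 1, sent rp 1 → ok
  r1: data parity 0, sent rp 0 → ok
  r2: data parity 0, sent rp 1 → mismatch
  r3: data parity 1, sent rp 1 → ok
Recompute each column's even parity and compare to cp:
  c0: data parity 0, sent cp 0 → ok
  c1: data parity 1, sent cp 0 → mismatch
  c2: data parity 0, sent cp 0 → ok
  c3: data parity 1, sent cp 1 → ok
  c4: data parity 0, sent cp 0 → ok
Exactly one row (r2) and one column (c1) fail → the flipped bit is at their intersection.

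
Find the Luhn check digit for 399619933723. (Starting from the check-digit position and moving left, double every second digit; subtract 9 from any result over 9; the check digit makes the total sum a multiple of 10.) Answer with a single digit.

Partial digits right→left: 3 2 7 3 3 9 9 1 6 9 9 3
Double every second digit counting from the check-digit position (so the 1st, 3rd, 5th, ... of the partial from the right).
  doubled (with −9 where >9): 6 5 6 9 3 9 → sum 38
  kept as-is: 2 3 9 1 9 3 → sum 27
Total = 38 + 27 = 65.
Check digit = (10 − (65 mod 10)) mod 10 = 5.

5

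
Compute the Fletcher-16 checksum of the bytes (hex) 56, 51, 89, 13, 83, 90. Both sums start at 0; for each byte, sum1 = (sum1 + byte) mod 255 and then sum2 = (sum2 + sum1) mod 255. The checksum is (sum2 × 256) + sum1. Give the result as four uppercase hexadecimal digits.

Running sums (mod 255):
  after byte 0 (56): sum1=86, sum2=86
  after byte 1 (51): sum1=167, sum2=253
  after byte 2 (89): sum1=49, sum2=47
  after byte 3 (13): sum1=68, sum2=115
  after byte 4 (83): sum1=199, sum2=59
  after byte 5 (90): sum1=88, sum2=147
Checksum = sum2·256 + sum1 = 147·256 + 88 = 37720 = 0x9358.

9358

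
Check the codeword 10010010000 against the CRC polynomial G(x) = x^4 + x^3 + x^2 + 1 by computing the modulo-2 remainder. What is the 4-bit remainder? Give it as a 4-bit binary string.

Modulo-2 division of 10010010000 by 11101:
  pos 0: 10010 XOR 11101 = 01111
  pos 1: 11110 XOR 11101 = 00011
  pos 4: 11100 XOR 11101 = 00001
Remainder = 0100 (nonzero — an error is detected).

0100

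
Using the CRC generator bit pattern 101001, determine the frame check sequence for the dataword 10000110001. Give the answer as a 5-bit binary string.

Append 5 zeros: 1000011000100000. Divide by 101001 (XOR where the leading bit is 1):
  pos 0: 100001 XOR 101001 = 001000
  pos 2: 100010 XOR 101001 = 001011
  pos 4: 101100 XOR 101001 = 000101
  pos 7: 101100 XOR 101001 = 000101
  pos 10: 101000 XOR 101001 = 000001
Remainder (last 5 bits) = 00001. This is the CRC / FCS.

00001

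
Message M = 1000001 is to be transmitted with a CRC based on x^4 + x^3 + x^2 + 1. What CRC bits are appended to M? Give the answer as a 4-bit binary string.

Append 4 zeros: 10000010000. Divide by 11101 (XOR where the leading bit is 1):
  pos 0: 10000 XOR 11101 = 01101
  pos 1: 11010 XOR 11101 = 00111
  pos 3: 11110 XOR 11101 = 00011
  pos 6: 11000 XOR 11101 = 00101
Remainder (last 4 bits) = 0101. This is the CRC / FCS.

0101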